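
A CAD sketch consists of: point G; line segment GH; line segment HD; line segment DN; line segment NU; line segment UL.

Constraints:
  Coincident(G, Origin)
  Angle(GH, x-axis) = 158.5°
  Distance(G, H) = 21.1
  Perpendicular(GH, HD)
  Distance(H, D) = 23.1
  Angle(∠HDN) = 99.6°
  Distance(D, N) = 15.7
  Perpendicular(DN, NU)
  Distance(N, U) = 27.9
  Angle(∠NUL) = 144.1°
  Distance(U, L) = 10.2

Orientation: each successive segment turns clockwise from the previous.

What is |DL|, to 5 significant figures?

37.446

G is at the origin; GH runs at 158.5° with length 21.1, so H = (-19.632, 7.7332). GH is perpendicular to HD, so HD runs at 68.500°; with |HD| = 23.1, D = (-11.166, 29.226). ∠HDN = 99.6° gives DN at -11.900° from the x-axis; with |DN| = 15.7, N = (4.1970, 25.988). The perpendicularity gives NU at right angles to DN, so NU runs at -101.90°; with |NU| = 27.9, U = (-1.5561, -1.3120). ∠NUL = 144.1° gives UL at -137.80° from the x-axis; with |UL| = 10.2, L = (-9.1123, -8.1635). Then |DL| = |L − D| = 37.446.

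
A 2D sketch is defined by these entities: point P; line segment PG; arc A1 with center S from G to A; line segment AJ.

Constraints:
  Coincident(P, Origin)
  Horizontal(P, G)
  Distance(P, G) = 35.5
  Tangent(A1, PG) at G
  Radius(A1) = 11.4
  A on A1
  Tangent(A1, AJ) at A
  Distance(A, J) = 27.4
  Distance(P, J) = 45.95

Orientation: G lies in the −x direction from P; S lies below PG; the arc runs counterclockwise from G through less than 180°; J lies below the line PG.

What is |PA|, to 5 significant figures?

47.744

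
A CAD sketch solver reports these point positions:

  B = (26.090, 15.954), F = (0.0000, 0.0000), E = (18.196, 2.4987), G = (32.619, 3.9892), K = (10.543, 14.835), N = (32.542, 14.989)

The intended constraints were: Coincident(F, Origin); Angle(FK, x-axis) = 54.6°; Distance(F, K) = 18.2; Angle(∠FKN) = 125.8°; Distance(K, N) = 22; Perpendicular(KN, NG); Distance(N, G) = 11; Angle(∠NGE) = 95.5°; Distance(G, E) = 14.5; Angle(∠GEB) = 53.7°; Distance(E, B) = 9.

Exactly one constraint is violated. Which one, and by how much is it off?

Distance(E, B) = 9 — off by 6.60.

F = (0.00, 0.00) ✓; FK at 54.60° ✓; |FK| = 18.20 ✓; ∠FKN = 125.8° ✓; |KN| = 22.00 ✓; ∠(KN, NG) = 90.00° ✓; |NG| = 11.00 ✓; ∠NGE = 95.50° ✓; |GE| = 14.50 ✓; ∠GEB = 53.70° ✓; |EB| = 15.60 ✗.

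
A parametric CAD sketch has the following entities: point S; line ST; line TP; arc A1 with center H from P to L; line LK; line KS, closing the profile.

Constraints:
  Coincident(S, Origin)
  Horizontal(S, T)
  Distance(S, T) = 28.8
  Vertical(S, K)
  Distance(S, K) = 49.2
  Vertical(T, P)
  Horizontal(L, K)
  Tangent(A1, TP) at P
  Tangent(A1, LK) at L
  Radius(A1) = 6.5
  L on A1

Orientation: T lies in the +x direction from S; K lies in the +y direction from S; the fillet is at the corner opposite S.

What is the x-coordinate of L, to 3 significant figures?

22.3

The virtual corner opposite S is at (28.8, 49.2). Tangency of A1 to TP means the radius HP is perpendicular to TP and tangency of A1 to LK means the radius HL is perpendicular to LK, with radius 6.5, so the center H sits 6.5 in from both sides at H = (22.3, 42.7). That places the tangent points at P = (28.8, 42.7) on TP and L = (22.3, 49.2) on LK. So L.x = 22.3.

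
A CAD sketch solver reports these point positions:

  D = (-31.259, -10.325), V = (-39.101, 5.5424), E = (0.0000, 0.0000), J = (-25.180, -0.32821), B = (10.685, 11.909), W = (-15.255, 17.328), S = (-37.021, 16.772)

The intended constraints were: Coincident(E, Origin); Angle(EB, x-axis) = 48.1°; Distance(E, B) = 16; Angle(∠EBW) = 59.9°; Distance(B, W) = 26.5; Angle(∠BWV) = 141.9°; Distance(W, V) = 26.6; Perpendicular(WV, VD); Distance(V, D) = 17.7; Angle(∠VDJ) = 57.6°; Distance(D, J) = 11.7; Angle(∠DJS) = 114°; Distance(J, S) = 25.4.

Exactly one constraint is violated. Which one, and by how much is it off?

Distance(J, S) = 25.4 — off by 4.60.

E = (0.00, 0.00) ✓; EB at 48.10° ✓; |EB| = 16.00 ✓; ∠EBW = 59.90° ✓; |BW| = 26.50 ✓; ∠BWV = 141.9° ✓; |WV| = 26.60 ✓; ∠(WV, VD) = 90.00° ✓; |VD| = 17.70 ✓; ∠VDJ = 57.60° ✓; |DJ| = 11.70 ✓; ∠DJS = 114.0° ✓; |JS| = 20.80 ✗.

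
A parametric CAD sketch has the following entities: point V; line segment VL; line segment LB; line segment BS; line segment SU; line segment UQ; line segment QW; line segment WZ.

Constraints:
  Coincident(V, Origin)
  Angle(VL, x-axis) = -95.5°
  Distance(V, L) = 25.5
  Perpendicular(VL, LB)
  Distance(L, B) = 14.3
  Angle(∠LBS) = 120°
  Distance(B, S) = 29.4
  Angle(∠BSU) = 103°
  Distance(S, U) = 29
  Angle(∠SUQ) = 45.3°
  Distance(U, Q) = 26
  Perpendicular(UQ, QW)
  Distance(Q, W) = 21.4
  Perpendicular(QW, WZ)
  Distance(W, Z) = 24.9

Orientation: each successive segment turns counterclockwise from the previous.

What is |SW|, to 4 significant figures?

5.657

V is at the origin; VL runs at -95.5° with length 25.5, so L = (-2.444, -25.38). VL ⟂ LB, so LB runs at -5.500°; with |LB| = 14.3, B = (11.79, -26.75). ∠LBS = 120.0° gives BS at 54.50° from the x-axis; with |BS| = 29.4, S = (28.86, -2.818). ∠BSU = 103.0° gives SU at 131.5° from the x-axis; with |SU| = 29.0, U = (9.647, 18.90). ∠SUQ = 45.3° gives UQ at -93.80° from the x-axis; with |UQ| = 26.0, Q = (7.924, -7.041). UQ is perpendicular to QW, so QW runs at -3.800°; with |QW| = 21.4, W = (29.28, -8.460). Then |SW| = |W − S| = 5.657.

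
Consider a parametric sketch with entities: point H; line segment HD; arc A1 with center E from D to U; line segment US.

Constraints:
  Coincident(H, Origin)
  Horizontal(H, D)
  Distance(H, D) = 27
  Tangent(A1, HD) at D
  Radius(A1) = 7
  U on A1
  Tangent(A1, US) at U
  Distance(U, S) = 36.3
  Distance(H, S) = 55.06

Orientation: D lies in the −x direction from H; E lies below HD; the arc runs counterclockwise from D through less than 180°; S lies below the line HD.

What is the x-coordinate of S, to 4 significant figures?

-34.01

H is at the origin; H and D share the same y with |HD| = 27.0 and D on the −x side, so D = (-27.00, 0.000). A1 meets HD tangentially, so ED is at right angles to HD, so E = D + (0, -7) = (-27.00, -7.000). Since EU ⟂ US (tangency), |ES| = √(7.0² + 36.3²) = 36.97 regardless of where U sits on A1. So S lies on both circle(H, 55.06) and circle(E, 36.97); the below-HD intersection is S = (-34.01, -43.30). U is the foot of the tangent from S: U = (-34.00, -6.997).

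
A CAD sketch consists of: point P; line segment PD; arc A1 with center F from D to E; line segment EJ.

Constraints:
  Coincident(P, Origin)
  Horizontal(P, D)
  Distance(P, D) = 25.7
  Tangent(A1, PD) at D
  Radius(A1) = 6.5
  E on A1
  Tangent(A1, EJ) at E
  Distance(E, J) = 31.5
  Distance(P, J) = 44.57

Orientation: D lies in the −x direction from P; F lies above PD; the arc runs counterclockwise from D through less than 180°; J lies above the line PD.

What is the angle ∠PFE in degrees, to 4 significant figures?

20.06°

P is at the origin; PD is horizontal with |PD| = 25.7 and D on the −x side, so D = (-25.70, 0.000). Since A1 is tangent to PD there, FD ⟂ PD, so F = D + (0, 6.5) = (-25.70, 6.500). Since FE ⟂ EJ (tangency), |FJ| = √(6.5² + 31.5²) = 32.16 regardless of where E sits on A1. So J lies on both circle(P, 44.57) and circle(F, 32.16); the above-PD intersection is J = (-22.46, 38.50). E is the foot of the tangent from J: E = (-19.23, 7.165).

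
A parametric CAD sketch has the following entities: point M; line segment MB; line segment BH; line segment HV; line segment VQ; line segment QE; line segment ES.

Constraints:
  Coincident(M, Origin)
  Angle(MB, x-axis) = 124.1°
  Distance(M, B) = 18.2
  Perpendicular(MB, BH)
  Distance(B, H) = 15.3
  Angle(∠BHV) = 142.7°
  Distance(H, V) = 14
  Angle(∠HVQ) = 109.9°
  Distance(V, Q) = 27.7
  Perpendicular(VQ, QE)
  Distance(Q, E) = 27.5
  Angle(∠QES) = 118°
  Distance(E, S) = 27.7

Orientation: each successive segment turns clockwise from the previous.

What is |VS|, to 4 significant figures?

40.63

M is at the origin; MB runs at 124.1° with length 18.2, so B = (-10.20, 15.07). The perpendicularity gives BH at right angles to MB, so BH runs at 34.10°; with |BH| = 15.3, H = (2.466, 23.65). ∠BHV = 142.7° gives HV at -3.200° from the x-axis; with |HV| = 14.0, V = (16.44, 22.87). ∠HVQ = 109.9° gives VQ at -73.30° from the x-axis; with |VQ| = 27.7, Q = (24.40, -3.665). VQ is perpendicular to QE, so QE runs at -163.3°; with |QE| = 27.5, E = (-1.936, -11.57). ∠QES = 118.0° gives ES at 134.7° from the x-axis; with |ES| = 27.7, S = (-21.42, 8.122). Then |VS| = |S − V| = 40.63.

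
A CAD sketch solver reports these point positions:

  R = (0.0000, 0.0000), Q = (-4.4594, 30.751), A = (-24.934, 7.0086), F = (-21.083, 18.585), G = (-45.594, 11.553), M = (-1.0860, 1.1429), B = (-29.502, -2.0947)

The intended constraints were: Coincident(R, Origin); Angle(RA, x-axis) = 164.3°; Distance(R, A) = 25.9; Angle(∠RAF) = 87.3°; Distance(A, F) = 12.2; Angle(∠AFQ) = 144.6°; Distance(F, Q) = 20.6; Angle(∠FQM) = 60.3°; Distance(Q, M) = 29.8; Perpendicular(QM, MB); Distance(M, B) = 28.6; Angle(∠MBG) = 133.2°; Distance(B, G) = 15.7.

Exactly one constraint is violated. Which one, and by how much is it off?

Distance(B, G) = 15.7 — off by 5.40.

R = (0.00, 0.00) ✓; RA at 164.3° ✓; |RA| = 25.90 ✓; ∠RAF = 87.30° ✓; |AF| = 12.20 ✓; ∠AFQ = 144.6° ✓; |FQ| = 20.60 ✓; ∠FQM = 60.30° ✓; |QM| = 29.80 ✓; ∠(QM, MB) = 90.00° ✓; |MB| = 28.60 ✓; ∠MBG = 133.2° ✓; |BG| = 21.10 ✗.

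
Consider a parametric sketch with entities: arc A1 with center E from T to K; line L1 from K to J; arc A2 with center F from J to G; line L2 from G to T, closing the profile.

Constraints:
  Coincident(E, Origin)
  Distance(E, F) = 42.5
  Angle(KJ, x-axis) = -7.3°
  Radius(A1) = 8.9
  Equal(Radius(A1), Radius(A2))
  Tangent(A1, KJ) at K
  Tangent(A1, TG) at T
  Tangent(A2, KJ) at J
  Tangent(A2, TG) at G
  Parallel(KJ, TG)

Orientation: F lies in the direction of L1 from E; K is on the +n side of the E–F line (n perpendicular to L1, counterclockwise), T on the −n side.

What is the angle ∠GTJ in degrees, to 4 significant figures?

22.73°

Tangency of A1 to both parallel lines with radius 8.9 puts K and T at E ± 8.9·n: K = (1.131, 8.828), T = (-1.131, -8.828). Equal radii place J and G the same way about F: J = F + 8.9·n = (43.29, 3.428), G = F − 8.9·n = (41.02, -14.23). Then cos ∠GTJ = TG·TJ / (|TG||TJ|), giving 22.73°.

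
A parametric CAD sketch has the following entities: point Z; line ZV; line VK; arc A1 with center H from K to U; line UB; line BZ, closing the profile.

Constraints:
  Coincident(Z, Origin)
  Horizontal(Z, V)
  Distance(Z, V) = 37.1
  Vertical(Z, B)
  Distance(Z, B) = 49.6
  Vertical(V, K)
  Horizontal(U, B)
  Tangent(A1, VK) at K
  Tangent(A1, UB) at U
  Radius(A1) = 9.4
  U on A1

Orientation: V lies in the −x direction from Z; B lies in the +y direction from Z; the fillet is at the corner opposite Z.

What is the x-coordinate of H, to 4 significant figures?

-27.70

Z is at the origin; Z and V share the same y with |ZV| = 37.1 and V on the −x side, so V = (-37.10, 0.000). ZB is vertical with |ZB| = 49.6 and B on the +y side, so B = (0.000, 49.60). The virtual corner opposite Z is at (-37.10, 49.60). Tangency of A1 to VK means the radius HK is perpendicular to VK and since A1 is tangent to UB there, HU ⟂ UB, with radius 9.4, so the center H sits 9.4 in from both sides at H = (-27.70, 40.20). So H.x = -27.70.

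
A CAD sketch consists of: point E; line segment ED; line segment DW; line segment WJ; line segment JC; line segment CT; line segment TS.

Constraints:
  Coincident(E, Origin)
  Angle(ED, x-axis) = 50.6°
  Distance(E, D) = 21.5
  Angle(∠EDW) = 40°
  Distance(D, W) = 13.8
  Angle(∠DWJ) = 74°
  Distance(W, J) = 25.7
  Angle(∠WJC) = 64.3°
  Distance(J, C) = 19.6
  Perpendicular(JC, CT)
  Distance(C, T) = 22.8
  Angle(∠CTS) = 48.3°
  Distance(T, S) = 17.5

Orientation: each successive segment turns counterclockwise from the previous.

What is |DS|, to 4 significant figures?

15.18

JC is perpendicular to CT, so CT runs at 142.3°; with |CT| = 22.8, T = (5.536, 20.55). ∠CTS = 48.3° gives TS at -86.00° from the x-axis; with |TS| = 17.5, S = (6.756, 3.089). Then |DS| = |S − D| = 15.18.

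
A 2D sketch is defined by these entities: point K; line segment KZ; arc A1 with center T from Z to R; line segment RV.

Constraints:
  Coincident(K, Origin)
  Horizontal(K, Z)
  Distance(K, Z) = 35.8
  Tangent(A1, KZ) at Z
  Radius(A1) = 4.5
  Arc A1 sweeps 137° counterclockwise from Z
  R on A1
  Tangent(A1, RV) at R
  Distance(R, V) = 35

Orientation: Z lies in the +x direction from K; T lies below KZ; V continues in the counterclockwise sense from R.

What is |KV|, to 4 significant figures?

66.37

On A1, Z sits at bearing 90° from T; a 137° counterclockwise sweep puts R at bearing 227°, so R = T + 4.5·(cos 227°, sin 227°) = (32.73, -7.791). A1 meets RV tangentially, so TR is at right angles to RV, so RV runs along (−sin 227°, cos 227°); with |RV| = 35.0, V = (58.33, -31.66). Then |KV| = |V − K| = 66.37.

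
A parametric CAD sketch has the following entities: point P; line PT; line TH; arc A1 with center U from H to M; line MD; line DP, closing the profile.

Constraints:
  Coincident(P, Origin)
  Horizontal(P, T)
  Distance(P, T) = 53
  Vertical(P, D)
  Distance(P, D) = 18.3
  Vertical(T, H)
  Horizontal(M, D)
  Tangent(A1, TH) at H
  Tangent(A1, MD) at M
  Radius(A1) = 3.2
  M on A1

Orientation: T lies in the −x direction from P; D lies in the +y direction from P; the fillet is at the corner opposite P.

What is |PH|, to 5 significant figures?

55.109

The virtual corner opposite P is at (-53.000, 18.300). The tangent condition forces UH to be normal to TH and A1 meets MD tangentially, so UM is at right angles to MD, with radius 3.2, so the center U sits 3.2 in from both sides at U = (-49.800, 15.100). That places the tangent points at H = (-53.000, 15.100) on TH and M = (-49.800, 18.300) on MD. Then |PH| = |H − P| = 55.109.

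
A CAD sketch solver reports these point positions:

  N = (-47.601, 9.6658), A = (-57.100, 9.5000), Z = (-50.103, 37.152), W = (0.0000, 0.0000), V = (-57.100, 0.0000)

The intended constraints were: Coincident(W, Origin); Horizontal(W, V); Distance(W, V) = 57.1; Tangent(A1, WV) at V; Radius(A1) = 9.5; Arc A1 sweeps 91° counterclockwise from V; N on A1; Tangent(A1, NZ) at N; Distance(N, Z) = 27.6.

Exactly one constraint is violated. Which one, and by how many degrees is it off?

Tangent(A1, NZ) at N — off by 4.20°.

W = (0.00, 0.00) ✓; W.y = 0.00, V.y = 0.00 ✓; |WV| = 57.10 ✓; ∠(AV, VW) = 90.00° ✓; |AV| = 9.500 ✓; bearing(A→N) − bearing(A→V) = 91.00° ✓; |AN| = 9.500 ✓; ∠(AN, NZ) = 85.80° ✗; |NZ| = 27.60 ✓.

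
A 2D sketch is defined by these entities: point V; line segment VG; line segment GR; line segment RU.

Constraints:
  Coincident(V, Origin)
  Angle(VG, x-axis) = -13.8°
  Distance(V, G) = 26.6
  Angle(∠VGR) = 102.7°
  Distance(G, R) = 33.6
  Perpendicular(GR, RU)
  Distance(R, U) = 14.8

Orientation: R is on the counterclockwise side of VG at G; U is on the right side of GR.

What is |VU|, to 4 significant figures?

56.72

V is at the origin; VG runs at -13.8° with length 26.6, so G = 26.6·(cos -13.8°, sin -13.8°) = (25.83, -6.345). ∠VGR = 102.7°, so GR runs at -13.8° + (180° − 102.7°) = 63.50° from the x-axis; with |GR| = 33.6, R = G + 33.6·(cos 63.50°, sin 63.50°) = (40.82, 23.72). The perpendicularity gives RU at right angles to GR; with |RU| = 14.8 on the right of GR, U = R + 14.8·(0.8949, -0.4462) = (54.07, 17.12). Then |VU| = |U − V| = 56.72.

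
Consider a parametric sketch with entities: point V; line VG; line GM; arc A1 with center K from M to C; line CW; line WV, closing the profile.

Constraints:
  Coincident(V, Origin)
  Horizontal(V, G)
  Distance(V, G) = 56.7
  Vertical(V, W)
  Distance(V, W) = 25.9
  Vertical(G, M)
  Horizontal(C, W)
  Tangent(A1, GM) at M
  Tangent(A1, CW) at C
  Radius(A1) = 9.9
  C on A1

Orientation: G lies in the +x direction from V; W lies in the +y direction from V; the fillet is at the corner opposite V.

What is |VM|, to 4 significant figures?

58.91

The virtual corner opposite V is at (56.70, 25.90). The tangent condition forces KM to be normal to GM and tangency of A1 to CW means the radius KC is perpendicular to CW, with radius 9.9, so the center K sits 9.9 in from both sides at K = (46.80, 16.00). That places the tangent points at M = (56.70, 16.00) on GM and C = (46.80, 25.90) on CW. Then |VM| = |M − V| = 58.91.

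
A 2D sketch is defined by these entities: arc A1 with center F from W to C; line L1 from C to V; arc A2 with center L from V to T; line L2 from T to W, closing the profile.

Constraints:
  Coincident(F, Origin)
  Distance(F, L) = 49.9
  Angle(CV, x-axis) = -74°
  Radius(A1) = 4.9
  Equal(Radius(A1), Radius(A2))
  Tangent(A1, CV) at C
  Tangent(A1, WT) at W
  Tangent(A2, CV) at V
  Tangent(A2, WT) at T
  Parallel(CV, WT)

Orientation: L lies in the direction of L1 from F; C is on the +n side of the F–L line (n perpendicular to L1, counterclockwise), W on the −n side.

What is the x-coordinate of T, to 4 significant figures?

9.044

Tangency of A1 to both parallel lines with radius 4.9 puts C and W at F ± 4.9·n: C = (4.710, 1.351), W = (-4.710, -1.351). Equal radii place V and T the same way about L: V = L + 4.9·n = (18.46, -46.62), T = L − 4.9·n = (9.044, -49.32). So T.x = 9.044.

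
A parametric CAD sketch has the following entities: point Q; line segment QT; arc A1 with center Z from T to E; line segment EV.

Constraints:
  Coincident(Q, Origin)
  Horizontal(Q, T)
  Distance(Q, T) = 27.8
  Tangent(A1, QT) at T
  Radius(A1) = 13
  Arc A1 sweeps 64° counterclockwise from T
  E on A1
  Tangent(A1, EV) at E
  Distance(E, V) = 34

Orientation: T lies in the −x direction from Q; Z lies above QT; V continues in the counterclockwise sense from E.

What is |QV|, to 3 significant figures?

37.9

Q is at the origin; QT is horizontal with |QT| = 27.8 and T on the −x side, so T = (-27.8, 0.00). Since A1 is tangent to QT there, ZT ⟂ QT, so Z = T + (0, 13) = (-27.8, 13.0). On A1, T sits at bearing -90° from Z; a 64° counterclockwise sweep puts E at bearing -26°, so E = Z + 13.0·(cos -26°, sin -26°) = (-16.1, 7.30). Tangency of A1 to EV means the radius ZE is perpendicular to EV, so EV runs along (−sin -26°, cos -26°); with |EV| = 34.0, V = (-1.21, 37.9). Then |QV| = |V − Q| = 37.9.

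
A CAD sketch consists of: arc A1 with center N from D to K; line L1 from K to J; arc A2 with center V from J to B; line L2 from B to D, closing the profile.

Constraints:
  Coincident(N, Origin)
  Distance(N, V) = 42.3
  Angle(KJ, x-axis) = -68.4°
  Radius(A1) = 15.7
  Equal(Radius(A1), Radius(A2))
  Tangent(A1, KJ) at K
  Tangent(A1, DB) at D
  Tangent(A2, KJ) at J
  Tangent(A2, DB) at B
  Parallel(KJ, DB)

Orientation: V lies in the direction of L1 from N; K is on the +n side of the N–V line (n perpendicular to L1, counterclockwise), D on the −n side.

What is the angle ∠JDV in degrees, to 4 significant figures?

16.22°

The slot axis is L1's direction at -68.4°, so u = (cos -68.4°, sin -68.4°) = (0.3681, -0.9298) and n = (−sin -68.4°, cos -68.4°) = (0.9298, 0.3681). N is at the origin and V lies 42.3 along u from N, so V = 42.3·u = (15.57, -39.33). Tangency of A1 to both parallel lines with radius 15.7 puts K and D at N ± 15.7·n: K = (14.60, 5.780), D = (-14.60, -5.780). Equal radii place J and B the same way about V: J = V + 15.7·n = (30.17, -33.55), B = V − 15.7·n = (0.9742, -45.11). Then cos ∠JDV = DJ·DV / (|DJ||DV|), giving 16.22°.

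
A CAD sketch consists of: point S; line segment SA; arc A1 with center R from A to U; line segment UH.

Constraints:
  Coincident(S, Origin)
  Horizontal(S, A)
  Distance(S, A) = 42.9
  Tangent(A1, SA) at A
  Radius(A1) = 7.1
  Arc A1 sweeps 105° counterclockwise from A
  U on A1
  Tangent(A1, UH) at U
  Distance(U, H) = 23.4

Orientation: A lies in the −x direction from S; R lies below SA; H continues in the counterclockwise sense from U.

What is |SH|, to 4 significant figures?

53.89

On A1, A sits at bearing 90° from R; a 105° counterclockwise sweep puts U at bearing 195°, so U = R + 7.1·(cos 195°, sin 195°) = (-49.76, -8.938). Tangency of A1 to UH means the radius RU is perpendicular to UH, so UH runs along (−sin 195°, cos 195°); with |UH| = 23.4, H = (-43.70, -31.54). Then |SH| = |H − S| = 53.89.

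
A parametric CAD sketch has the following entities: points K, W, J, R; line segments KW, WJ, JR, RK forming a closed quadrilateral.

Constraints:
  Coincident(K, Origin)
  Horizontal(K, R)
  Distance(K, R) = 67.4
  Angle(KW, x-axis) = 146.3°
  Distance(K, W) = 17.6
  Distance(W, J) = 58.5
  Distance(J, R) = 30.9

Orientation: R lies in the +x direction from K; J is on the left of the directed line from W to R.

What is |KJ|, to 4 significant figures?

47.15

Checks: |WJ| = 58.50 ✓; |JR| = 30.90 ✓.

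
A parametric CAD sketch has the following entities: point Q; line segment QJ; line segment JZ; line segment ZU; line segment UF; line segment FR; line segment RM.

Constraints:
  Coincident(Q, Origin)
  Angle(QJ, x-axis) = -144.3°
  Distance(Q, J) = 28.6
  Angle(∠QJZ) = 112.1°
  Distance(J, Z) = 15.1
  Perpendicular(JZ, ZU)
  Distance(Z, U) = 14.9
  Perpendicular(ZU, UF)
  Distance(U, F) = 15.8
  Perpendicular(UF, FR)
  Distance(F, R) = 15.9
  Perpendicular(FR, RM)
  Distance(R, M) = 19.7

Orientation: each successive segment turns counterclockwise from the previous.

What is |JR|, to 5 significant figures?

1.2207

Q is at the origin; QJ runs at -144.3° with length 28.6, so J = (-23.226, -16.689). ∠QJZ = 112.1° gives JZ at -76.400° from the x-axis; with |JZ| = 15.1, Z = (-19.675, -31.366). JZ is perpendicular to ZU, so ZU runs at 13.600°; with |ZU| = 14.9, U = (-5.1927, -27.862). ZU is perpendicular to UF, so UF runs at 103.60°; with |UF| = 15.8, F = (-8.9080, -12.505). UF ⟂ FR, so FR runs at -166.40°; with |FR| = 15.9, R = (-24.362, -16.244). Then |JR| = |R − J| = 1.2207.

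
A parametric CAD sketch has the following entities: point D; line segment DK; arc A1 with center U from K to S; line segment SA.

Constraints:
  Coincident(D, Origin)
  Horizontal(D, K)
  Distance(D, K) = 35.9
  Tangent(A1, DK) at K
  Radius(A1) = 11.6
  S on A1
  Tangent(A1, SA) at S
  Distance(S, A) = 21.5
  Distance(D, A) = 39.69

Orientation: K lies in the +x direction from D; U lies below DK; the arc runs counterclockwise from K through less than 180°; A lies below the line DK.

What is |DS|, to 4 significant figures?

26.65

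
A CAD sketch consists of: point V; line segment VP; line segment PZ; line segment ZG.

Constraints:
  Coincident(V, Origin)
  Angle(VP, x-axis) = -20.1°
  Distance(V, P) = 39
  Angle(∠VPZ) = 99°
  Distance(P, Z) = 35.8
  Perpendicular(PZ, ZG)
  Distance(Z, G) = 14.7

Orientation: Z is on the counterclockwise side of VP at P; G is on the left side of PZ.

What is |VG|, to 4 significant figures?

48.20

V is at the origin; VP runs at -20.1° with length 39.0, so P = 39.0·(cos -20.1°, sin -20.1°) = (36.62, -13.40). ∠VPZ = 99.0°, so PZ runs at -20.1° + (180° − 99.0°) = 60.90° from the x-axis; with |PZ| = 35.8, Z = P + 35.8·(cos 60.90°, sin 60.90°) = (54.04, 17.88). The perpendicularity gives ZG at right angles to PZ; with |ZG| = 14.7 on the left of PZ, G = Z + 14.7·(-0.8738, 0.4863) = (41.19, 25.03). Then |VG| = |G − V| = 48.20.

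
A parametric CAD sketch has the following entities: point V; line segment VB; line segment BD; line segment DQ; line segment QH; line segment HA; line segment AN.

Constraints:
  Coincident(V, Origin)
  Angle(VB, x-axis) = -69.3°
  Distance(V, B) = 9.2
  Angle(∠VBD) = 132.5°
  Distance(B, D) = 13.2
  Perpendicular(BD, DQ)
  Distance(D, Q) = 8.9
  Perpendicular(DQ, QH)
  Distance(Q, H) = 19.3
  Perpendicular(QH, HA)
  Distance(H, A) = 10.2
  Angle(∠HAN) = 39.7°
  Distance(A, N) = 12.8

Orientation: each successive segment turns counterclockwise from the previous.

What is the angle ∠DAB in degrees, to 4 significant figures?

8.177°

V is at the origin; VB runs at -69.3° with length 9.2, so B = (3.252, -8.606). ∠VBD = 132.5° gives BD at -21.80° from the x-axis; with |BD| = 13.2, D = (15.51, -13.51). The perpendicularity gives DQ at right angles to BD, so DQ runs at 68.20°; with |DQ| = 8.9, Q = (18.81, -5.245). The perpendicularity gives QH at right angles to DQ, so QH runs at 158.2°; with |QH| = 19.3, H = (0.8934, 1.923). The perpendicularity gives HA at right angles to QH, so HA runs at -111.8°; with |HA| = 10.2, A = (-2.895, -7.548). Then cos ∠DAB = AD·AB / (|AD||AB|), giving 8.177°.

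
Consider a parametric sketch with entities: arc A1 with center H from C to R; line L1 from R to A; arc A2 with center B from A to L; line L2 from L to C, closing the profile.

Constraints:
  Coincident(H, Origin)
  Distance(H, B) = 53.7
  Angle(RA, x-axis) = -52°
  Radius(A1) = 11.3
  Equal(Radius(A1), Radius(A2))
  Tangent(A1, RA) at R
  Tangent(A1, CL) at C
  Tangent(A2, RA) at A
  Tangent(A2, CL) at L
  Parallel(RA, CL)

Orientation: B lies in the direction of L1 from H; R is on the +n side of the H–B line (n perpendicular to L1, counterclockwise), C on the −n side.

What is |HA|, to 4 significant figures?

54.88

The slot axis is L1's direction at -52.0°, so u = (cos -52.0°, sin -52.0°) = (0.6157, -0.7880) and n = (−sin -52.0°, cos -52.0°) = (0.7880, 0.6157). H is at the origin and B lies 53.7 along u from H, so B = 53.7·u = (33.06, -42.32). Tangency of A1 to both parallel lines with radius 11.3 puts R and C at H ± 11.3·n: R = (8.905, 6.957), C = (-8.905, -6.957). Equal radii place A and L the same way about B: A = B + 11.3·n = (41.97, -35.36), L = B − 11.3·n = (24.16, -49.27). Then |HA| = |A − H| = 54.88.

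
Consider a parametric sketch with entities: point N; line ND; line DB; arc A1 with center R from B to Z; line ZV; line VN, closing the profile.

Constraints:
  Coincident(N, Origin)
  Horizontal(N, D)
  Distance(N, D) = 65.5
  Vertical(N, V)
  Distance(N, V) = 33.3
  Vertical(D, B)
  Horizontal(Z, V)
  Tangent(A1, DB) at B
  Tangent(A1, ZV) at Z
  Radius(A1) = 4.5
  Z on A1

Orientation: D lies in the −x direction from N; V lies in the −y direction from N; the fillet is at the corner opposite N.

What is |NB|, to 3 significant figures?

71.6

The virtual corner opposite N is at (-65.5, -33.3). Tangency of A1 to DB means the radius RB is perpendicular to DB and A1 meets ZV tangentially, so RZ is at right angles to ZV, with radius 4.5, so the center R sits 4.5 in from both sides at R = (-61.0, -28.8). That places the tangent points at B = (-65.5, -28.8) on DB and Z = (-61.0, -33.3) on ZV. Then |NB| = |B − N| = 71.6.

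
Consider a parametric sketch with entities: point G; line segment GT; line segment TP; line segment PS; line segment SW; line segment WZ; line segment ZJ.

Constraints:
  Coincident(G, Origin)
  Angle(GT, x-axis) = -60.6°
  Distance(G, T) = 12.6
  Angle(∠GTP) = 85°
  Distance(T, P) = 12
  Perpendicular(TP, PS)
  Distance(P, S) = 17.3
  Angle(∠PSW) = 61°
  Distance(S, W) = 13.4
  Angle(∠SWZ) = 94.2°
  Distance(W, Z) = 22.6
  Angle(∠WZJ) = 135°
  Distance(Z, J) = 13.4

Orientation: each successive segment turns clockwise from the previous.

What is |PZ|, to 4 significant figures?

9.967

G is at the origin; GT runs at -60.6° with length 12.6, so T = (6.185, -10.98). ∠GTP = 85.0° gives TP at -155.6° from the x-axis; with |TP| = 12.0, P = (-4.743, -15.93). TP is perpendicular to PS, so PS runs at 114.4°; with |PS| = 17.3, S = (-11.89, -0.1797). ∠PSW = 61.0° gives SW at -4.600° from the x-axis; with |SW| = 13.4, W = (1.467, -1.254). ∠SWZ = 94.2° gives WZ at -90.40° from the x-axis; with |WZ| = 22.6, Z = (1.310, -23.85). Then |PZ| = |Z − P| = 9.967.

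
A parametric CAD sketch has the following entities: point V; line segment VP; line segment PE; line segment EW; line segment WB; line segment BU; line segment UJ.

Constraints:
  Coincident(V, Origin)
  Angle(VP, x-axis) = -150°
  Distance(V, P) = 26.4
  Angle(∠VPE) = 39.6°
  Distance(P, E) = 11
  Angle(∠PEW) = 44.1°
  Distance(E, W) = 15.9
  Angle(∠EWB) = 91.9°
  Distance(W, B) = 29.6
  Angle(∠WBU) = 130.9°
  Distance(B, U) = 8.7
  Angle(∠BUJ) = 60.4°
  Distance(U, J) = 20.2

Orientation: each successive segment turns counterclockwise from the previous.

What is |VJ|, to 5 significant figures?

34.425

V is at the origin; VP runs at -150.0° with length 26.4, so P = (-22.863, -13.200). ∠VPE = 39.6° gives PE at -9.6000° from the x-axis; with |PE| = 11.0, E = (-12.017, -15.034). ∠PEW = 44.1° gives EW at 126.30° from the x-axis; with |EW| = 15.9, W = (-21.430, -2.2202). ∠EWB = 91.9° gives WB at -145.60° from the x-axis; with |WB| = 29.6, B = (-45.853, -18.943). ∠WBU = 130.9° gives BU at -96.500° from the x-axis; with |BU| = 8.7, U = (-46.838, -27.587). ∠BUJ = 60.4° gives UJ at 23.100° from the x-axis; with |UJ| = 20.2, J = (-28.258, -19.662). Then |VJ| = |J − V| = 34.425.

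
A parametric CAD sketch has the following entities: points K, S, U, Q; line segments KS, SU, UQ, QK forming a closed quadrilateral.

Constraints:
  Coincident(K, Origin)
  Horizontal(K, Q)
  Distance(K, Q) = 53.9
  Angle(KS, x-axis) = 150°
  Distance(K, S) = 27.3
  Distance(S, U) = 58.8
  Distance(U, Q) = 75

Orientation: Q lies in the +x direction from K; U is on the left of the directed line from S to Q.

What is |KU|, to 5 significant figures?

62.278

Checks: |SU| = 58.80 ✓; |UQ| = 75.00 ✓.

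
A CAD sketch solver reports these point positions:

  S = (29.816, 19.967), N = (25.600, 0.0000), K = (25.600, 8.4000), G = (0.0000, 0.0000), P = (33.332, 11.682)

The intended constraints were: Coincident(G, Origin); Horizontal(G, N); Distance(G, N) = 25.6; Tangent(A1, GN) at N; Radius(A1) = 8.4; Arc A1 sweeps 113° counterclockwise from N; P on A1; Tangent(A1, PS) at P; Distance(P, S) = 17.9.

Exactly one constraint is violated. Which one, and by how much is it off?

Distance(P, S) = 17.9 — off by 8.90.

G = (0.00, 0.00) ✓; G.y = 0.00, N.y = 0.00 ✓; |GN| = 25.60 ✓; ∠(KN, NG) = 90.00° ✓; |KN| = 8.400 ✓; bearing(K→P) − bearing(K→N) = 113.0° ✓; |KP| = 8.400 ✓; ∠(KP, PS) = 90.00° ✓; |PS| = 9.000 ✗.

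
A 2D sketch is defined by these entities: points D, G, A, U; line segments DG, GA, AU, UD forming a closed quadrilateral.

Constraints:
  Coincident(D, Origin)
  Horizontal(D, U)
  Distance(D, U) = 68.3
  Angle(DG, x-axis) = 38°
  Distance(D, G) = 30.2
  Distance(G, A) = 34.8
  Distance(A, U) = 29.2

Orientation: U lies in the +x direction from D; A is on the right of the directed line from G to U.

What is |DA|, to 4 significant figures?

42.97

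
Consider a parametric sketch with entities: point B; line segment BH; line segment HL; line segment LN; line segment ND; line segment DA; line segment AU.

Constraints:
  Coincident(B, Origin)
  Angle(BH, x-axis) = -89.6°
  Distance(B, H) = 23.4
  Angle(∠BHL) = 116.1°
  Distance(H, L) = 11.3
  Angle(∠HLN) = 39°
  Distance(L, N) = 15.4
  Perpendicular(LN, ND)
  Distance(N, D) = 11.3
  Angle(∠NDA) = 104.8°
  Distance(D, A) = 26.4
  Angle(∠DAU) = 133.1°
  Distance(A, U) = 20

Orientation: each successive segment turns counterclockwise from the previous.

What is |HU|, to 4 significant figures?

35.85

B is at the origin; BH runs at -89.6° with length 23.4, so H = (0.1634, -23.40). ∠BHL = 116.1° gives HL at -25.70° from the x-axis; with |HL| = 11.3, L = (10.35, -28.30). ∠HLN = 39.0° gives LN at 115.3° from the x-axis; with |LN| = 15.4, N = (3.764, -14.38). LN is perpendicular to ND, so ND runs at -154.7°; with |ND| = 11.3, D = (-6.452, -19.21). ∠NDA = 104.8° gives DA at -79.50° from the x-axis; with |DA| = 26.4, A = (-1.641, -45.16). ∠DAU = 133.1° gives AU at -32.60° from the x-axis; with |AU| = 20.0, U = (15.21, -55.94). Then |HU| = |U − H| = 35.85.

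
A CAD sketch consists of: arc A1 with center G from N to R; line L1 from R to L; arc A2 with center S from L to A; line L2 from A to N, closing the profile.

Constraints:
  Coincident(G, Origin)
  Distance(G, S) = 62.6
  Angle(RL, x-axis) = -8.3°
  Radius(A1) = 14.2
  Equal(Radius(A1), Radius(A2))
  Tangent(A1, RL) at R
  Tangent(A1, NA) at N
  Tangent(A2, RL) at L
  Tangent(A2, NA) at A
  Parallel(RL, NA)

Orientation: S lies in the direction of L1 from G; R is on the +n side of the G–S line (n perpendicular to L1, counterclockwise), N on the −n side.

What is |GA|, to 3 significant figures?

64.2

Tangency of A1 to both parallel lines with radius 14.2 puts R and N at G ± 14.2·n: R = (2.05, 14.1), N = (-2.05, -14.1). Equal radii place L and A the same way about S: L = S + 14.2·n = (64.0, 5.01), A = S − 14.2·n = (59.9, -23.1). Then |GA| = |A − G| = 64.2.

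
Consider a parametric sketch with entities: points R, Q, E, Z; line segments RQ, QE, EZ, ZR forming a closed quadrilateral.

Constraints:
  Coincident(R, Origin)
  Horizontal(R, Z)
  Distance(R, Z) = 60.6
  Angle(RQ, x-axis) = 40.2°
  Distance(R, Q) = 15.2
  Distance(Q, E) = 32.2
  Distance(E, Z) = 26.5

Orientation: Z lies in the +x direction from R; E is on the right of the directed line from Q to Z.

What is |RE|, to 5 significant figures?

37.940

Checks: |QE| = 32.20 ✓; |EZ| = 26.50 ✓.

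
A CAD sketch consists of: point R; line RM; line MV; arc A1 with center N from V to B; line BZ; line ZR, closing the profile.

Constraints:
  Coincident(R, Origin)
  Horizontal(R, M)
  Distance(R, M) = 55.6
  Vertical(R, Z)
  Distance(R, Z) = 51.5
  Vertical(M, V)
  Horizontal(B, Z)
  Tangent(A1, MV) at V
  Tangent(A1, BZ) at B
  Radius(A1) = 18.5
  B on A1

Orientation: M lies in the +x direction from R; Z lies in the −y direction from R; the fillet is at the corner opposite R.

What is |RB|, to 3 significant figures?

63.5

R is at the origin; R and M share the same y with |RM| = 55.6 and M on the +x side, so M = (55.6, 0.00). RZ is vertical with |RZ| = 51.5 and Z on the −y side, so Z = (0.00, -51.5). The virtual corner opposite R is at (55.6, -51.5). Since A1 is tangent to MV there, NV ⟂ MV and the tangent condition forces NB to be normal to BZ, with radius 18.5, so the center N sits 18.5 in from both sides at N = (37.1, -33.0). That places the tangent points at V = (55.6, -33.0) on MV and B = (37.1, -51.5) on BZ. Then |RB| = |B − R| = 63.5.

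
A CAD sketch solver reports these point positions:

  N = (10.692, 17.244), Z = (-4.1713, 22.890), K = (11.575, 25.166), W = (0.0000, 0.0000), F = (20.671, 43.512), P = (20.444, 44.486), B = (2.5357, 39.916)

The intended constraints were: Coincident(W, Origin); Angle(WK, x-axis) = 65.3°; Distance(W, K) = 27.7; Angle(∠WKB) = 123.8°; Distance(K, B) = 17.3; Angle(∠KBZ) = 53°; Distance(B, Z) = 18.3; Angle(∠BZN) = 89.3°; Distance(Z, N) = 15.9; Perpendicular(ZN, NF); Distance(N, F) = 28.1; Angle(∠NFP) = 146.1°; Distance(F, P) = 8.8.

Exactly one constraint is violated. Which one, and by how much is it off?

Distance(F, P) = 8.8 — off by 7.80.

W = (0.00, 0.00) ✓; WK at 65.30° ✓; |WK| = 27.70 ✓; ∠WKB = 123.8° ✓; |KB| = 17.30 ✓; ∠KBZ = 53.00° ✓; |BZ| = 18.30 ✓; ∠BZN = 89.30° ✓; |ZN| = 15.90 ✓; ∠(ZN, NF) = 90.00° ✓; |NF| = 28.10 ✓; ∠NFP = 146.1° ✓; |FP| = 1.000 ✗.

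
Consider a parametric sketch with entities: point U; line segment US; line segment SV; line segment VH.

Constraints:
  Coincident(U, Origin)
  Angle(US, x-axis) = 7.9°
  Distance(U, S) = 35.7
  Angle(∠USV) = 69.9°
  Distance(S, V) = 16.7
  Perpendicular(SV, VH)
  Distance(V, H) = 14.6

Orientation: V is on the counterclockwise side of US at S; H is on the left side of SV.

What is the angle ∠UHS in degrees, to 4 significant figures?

118.0°

∠USV = 69.9°, so SV runs at 7.9° + (180° − 69.9°) = 118.0° from the x-axis; with |SV| = 16.7, V = S + 16.7·(cos 118.0°, sin 118.0°) = (27.52, 19.65). SV ⟂ VH; with |VH| = 14.6 on the left of SV, H = V + 14.6·(-0.8829, -0.4695) = (14.63, 12.80). Then cos ∠UHS = HU·HS / (|HU||HS|), giving 118.0°.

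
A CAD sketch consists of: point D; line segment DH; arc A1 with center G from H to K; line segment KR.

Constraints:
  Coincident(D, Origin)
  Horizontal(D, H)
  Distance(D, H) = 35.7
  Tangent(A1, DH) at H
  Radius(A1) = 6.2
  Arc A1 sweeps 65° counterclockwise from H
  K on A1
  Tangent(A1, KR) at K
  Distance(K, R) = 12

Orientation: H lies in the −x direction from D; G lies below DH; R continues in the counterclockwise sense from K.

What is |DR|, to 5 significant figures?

48.591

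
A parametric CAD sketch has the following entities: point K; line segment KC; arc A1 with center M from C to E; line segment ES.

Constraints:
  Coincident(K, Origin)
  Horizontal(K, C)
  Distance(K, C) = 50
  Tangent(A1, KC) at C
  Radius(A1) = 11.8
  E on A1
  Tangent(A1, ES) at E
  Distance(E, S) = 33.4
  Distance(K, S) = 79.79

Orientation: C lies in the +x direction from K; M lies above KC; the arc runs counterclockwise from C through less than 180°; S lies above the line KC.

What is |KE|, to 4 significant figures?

62.38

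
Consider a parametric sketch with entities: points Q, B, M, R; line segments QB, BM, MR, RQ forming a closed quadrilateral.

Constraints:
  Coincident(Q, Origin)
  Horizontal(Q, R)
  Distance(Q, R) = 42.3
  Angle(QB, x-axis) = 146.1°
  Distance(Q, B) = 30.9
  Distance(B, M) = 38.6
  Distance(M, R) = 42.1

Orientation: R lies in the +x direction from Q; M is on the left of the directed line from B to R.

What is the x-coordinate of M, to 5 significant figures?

11.282

Q is at the origin; QR is horizontal with |QR| = 42.3 and R in +x, so R = (42.3, 0). QB runs at 146.1° with |QB| = 30.9, so B = (-25.647, 17.234). M is determined by |BM| = 38.6 and |MR| = 42.1 together: it lies at the intersection of circle(B, 38.6) and circle(R, 42.1). With |BR| = 70.099, the foot of the radical line on BR is 33.035 from B and the perpendicular offset is √(38.6² − 33.035²) = 19.966. Taking the left-of-BR solution: M = (11.282, 28.466).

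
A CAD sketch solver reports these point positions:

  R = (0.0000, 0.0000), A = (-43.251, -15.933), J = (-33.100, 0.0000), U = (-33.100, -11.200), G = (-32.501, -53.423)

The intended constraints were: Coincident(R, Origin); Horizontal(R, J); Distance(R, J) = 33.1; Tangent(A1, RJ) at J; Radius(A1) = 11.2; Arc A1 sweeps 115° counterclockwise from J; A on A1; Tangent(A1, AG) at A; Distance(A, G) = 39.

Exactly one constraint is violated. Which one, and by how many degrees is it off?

Tangent(A1, AG) at A — off by 9.00°.

R = (0.00, 0.00) ✓; R.y = 0.00, J.y = 0.00 ✓; |RJ| = 33.10 ✓; ∠(UJ, JR) = 90.00° ✓; |UJ| = 11.20 ✓; bearing(U→A) − bearing(U→J) = 115.0° ✓; |UA| = 11.20 ✓; ∠(UA, AG) = 99.00° ✗; |AG| = 39.00 ✓.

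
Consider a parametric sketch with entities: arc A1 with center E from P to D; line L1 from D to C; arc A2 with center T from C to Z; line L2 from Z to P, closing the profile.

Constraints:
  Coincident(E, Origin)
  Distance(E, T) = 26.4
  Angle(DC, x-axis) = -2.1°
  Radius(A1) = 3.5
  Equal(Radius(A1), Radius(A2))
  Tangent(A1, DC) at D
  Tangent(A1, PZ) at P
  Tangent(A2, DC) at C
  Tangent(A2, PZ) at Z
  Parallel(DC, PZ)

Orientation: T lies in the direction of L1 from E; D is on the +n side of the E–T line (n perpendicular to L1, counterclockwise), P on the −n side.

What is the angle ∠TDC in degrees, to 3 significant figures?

7.55°

Tangency of A1 to both parallel lines with radius 3.5 puts D and P at E ± 3.5·n: D = (0.128, 3.50), P = (-0.128, -3.50). Equal radii place C and Z the same way about T: C = T + 3.5·n = (26.5, 2.53), Z = T − 3.5·n = (26.3, -4.47). Then cos ∠TDC = DT·DC / (|DT||DC|), giving 7.55°.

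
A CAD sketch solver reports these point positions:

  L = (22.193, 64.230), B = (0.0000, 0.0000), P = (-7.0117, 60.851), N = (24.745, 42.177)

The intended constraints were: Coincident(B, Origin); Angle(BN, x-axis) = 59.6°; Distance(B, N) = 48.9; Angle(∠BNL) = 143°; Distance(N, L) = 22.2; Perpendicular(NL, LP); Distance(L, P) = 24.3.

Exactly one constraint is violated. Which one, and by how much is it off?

Distance(L, P) = 24.3 — off by 5.10.

B = (0.00, 0.00) ✓; BN at 59.60° ✓; |BN| = 48.90 ✓; ∠BNL = 143.0° ✓; |NL| = 22.20 ✓; ∠(NL, LP) = 90.00° ✓; |LP| = 29.40 ✗.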